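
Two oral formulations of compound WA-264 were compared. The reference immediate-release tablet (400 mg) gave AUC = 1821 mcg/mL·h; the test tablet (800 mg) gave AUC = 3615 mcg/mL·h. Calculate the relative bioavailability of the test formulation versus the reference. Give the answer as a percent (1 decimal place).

F_rel = 99.3%

F_rel = (AUC_test/D_test) / (AUC_ref/D_ref)
      = (3615/800) / (1821/400)
      = 4.51875 / 4.5525 = 0.9926 = 99.26%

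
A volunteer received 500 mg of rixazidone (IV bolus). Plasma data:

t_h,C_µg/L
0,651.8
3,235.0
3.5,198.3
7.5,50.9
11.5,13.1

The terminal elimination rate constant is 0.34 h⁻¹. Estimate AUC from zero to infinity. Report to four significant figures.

Trapezoidal AUC_0→11.5:
  [0→3]: (651.8+235.0)/2 × 3 = 1330.2
  [3→3.5]: (235.0+198.3)/2 × 0.5 = 108.325
  [3.5→7.5]: (198.3+50.9)/2 × 4 = 498.4
  [7.5→11.5]: (50.9+13.1)/2 × 4 = 128.0
  Sum = 2064.925 µg/L·h
Extrapolated tail: C_last / k_e = 13.1 / 0.34 = 38.529
AUC_0→∞ = 2064.925 + 38.529 = 2103.454 µg/L·h

AUC = 2103 µg/L·h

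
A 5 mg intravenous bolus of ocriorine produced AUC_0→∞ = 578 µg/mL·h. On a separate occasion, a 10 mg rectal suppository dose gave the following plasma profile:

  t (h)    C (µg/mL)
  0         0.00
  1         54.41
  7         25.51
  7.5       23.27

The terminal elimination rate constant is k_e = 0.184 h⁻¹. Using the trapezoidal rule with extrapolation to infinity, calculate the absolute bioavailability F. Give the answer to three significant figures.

Trapezoidal AUC_0→7.5 (rectal suppository):
  [0→1]: (0.00+54.41)/2 × 1 = 27.205
  [1→7]: (54.41+25.51)/2 × 6 = 239.76
  [7→7.5]: (25.51+23.27)/2 × 0.5 = 12.195
  Sum = 279.16 µg/mL·h
Tail: C_last/k_e = 23.27/0.184 = 126.467
AUC_0→∞ (rectal suppository) = 279.16 + 126.467 = 405.627 µg/mL·h
F = (AUC_ev/D_ev)/(AUC_iv/D_iv) = (405.627/10)/(578/5) = 40.5627/115.6 = 0.3509

F = 0.351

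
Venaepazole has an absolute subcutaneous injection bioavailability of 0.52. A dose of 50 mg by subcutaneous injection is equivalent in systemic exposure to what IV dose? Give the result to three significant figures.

D_iv = 26.0 mg

Systemic exposure from an extravascular dose = F × D_ev, so the equivalent IV dose is F × D_ev.
D_iv = F × D_ev = 0.52 × 50 = 26 mg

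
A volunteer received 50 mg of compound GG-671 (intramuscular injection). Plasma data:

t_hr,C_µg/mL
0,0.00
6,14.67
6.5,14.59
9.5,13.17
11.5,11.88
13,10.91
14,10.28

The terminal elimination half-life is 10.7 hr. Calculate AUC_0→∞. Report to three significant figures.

Trapezoidal AUC_0→14:
  [0→6]: (0.00+14.67)/2 × 6 = 44.01
  [6→6.5]: (14.67+14.59)/2 × 0.5 = 7.315
  [6.5→9.5]: (14.59+13.17)/2 × 3 = 41.64
  [9.5→11.5]: (13.17+11.88)/2 × 2 = 25.05
  [11.5→13]: (11.88+10.91)/2 × 1.5 = 17.0925
  [13→14]: (10.91+10.28)/2 × 1 = 10.595
  Sum = 145.7025 µg/mL·hr
k_e = ln2 / t½ = 0.693147 / 10.7 = 0.0648 hr^-1
Extrapolated tail: C_last / k_e = 10.28 / 0.0648 = 158.642
AUC_0→∞ = 145.7025 + 158.642 = 304.3445 µg/mL·hr

AUC = 304 µg/mL·hr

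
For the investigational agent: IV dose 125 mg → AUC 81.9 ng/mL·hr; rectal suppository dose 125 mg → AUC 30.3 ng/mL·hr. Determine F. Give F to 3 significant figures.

F = 0.370

F = (AUC_ev / D_ev) / (AUC_iv / D_iv)
  = (30.3/125) / (81.9/125)
  = 0.2424 / 0.6552 = 0.3700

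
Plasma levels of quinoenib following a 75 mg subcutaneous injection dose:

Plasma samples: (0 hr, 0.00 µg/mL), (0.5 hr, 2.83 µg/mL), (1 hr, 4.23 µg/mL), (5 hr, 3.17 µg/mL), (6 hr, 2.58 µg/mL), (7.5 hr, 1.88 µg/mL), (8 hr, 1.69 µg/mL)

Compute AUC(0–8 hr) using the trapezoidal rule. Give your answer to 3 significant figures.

Trapezoidal AUC_0→8:
  [0→0.5]: (0.00+2.83)/2 × 0.5 = 0.7075
  [0.5→1]: (2.83+4.23)/2 × 0.5 = 1.765
  [1→5]: (4.23+3.17)/2 × 4 = 14.8
  [5→6]: (3.17+2.58)/2 × 1 = 2.875
  [6→7.5]: (2.58+1.88)/2 × 1.5 = 3.345
  [7.5→8]: (1.88+1.69)/2 × 0.5 = 0.8925
  Sum = 24.385 µg/mL·hr

AUC = 24.4 µg/mL·hr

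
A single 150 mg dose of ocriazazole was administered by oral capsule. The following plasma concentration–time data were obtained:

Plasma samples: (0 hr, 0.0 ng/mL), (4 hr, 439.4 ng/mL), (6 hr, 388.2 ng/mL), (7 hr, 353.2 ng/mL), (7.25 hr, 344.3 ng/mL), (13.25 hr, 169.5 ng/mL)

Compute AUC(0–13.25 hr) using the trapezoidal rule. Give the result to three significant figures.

Trapezoidal AUC_0→13.25:
  [0→4]: (0.0+439.4)/2 × 4 = 878.8
  [4→6]: (439.4+388.2)/2 × 2 = 827.6
  [6→7]: (388.2+353.2)/2 × 1 = 370.7
  [7→7.25]: (353.2+344.3)/2 × 0.25 = 87.1875
  [7.25→13.25]: (344.3+169.5)/2 × 6 = 1541.4
  Sum = 3705.6875 ng/mL·hr

AUC = 3710 ng/mL·hr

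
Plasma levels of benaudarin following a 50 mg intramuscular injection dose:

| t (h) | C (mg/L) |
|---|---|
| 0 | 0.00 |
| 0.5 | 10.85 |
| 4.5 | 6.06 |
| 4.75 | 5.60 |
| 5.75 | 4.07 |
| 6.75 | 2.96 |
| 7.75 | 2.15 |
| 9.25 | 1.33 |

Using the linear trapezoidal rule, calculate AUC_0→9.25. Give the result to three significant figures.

Trapezoidal AUC_0→9.25:
  [0→0.5]: (0.00+10.85)/2 × 0.5 = 2.7125
  [0.5→4.5]: (10.85+6.06)/2 × 4 = 33.82
  [4.5→4.75]: (6.06+5.60)/2 × 0.25 = 1.4575
  [4.75→5.75]: (5.60+4.07)/2 × 1 = 4.835
  [5.75→6.75]: (4.07+2.96)/2 × 1 = 3.515
  [6.75→7.75]: (2.96+2.15)/2 × 1 = 2.555
  [7.75→9.25]: (2.15+1.33)/2 × 1.5 = 2.61
  Sum = 51.505 mg/L·h

AUC = 51.5 mg/L·h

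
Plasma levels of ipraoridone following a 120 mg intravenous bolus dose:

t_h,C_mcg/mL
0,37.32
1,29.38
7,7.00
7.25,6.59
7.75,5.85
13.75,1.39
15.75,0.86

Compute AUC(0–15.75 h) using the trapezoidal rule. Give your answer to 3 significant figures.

Trapezoidal AUC_0→15.75:
  [0→1]: (37.32+29.38)/2 × 1 = 33.35
  [1→7]: (29.38+7.00)/2 × 6 = 109.14
  [7→7.25]: (7.00+6.59)/2 × 0.25 = 1.69875
  [7.25→7.75]: (6.59+5.85)/2 × 0.5 = 3.11
  [7.75→13.75]: (5.85+1.39)/2 × 6 = 21.72
  [13.75→15.75]: (1.39+0.86)/2 × 2 = 2.25
  Sum = 171.26875 mcg/mL·h

AUC = 171 mcg/mL·h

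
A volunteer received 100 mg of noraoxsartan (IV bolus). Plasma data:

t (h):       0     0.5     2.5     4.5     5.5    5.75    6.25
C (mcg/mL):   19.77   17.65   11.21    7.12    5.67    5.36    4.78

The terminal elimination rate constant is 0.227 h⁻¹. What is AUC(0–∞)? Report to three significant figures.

AUC = 87.9 mcg/mL·h

Trapezoidal AUC_0→6.25:
  [0→0.5]: (19.77+17.65)/2 × 0.5 = 9.355
  [0.5→2.5]: (17.65+11.21)/2 × 2 = 28.86
  [2.5→4.5]: (11.21+7.12)/2 × 2 = 18.33
  [4.5→5.5]: (7.12+5.67)/2 × 1 = 6.395
  [5.5→5.75]: (5.67+5.36)/2 × 0.25 = 1.37875
  [5.75→6.25]: (5.36+4.78)/2 × 0.5 = 2.535
  Sum = 66.85375 mcg/mL·h
Extrapolated tail: C_last / k_e = 4.78 / 0.227 = 21.057
AUC_0→∞ = 66.85375 + 21.057 = 87.91075 mcg/mL·h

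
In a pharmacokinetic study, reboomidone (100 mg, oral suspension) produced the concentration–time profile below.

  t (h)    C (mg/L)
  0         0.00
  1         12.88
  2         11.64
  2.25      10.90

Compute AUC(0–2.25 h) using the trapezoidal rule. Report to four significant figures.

AUC = 21.52 mg/L·h

Trapezoidal AUC_0→2.25:
  [0→1]: (0.00+12.88)/2 × 1 = 6.44
  [1→2]: (12.88+11.64)/2 × 1 = 12.26
  [2→2.25]: (11.64+10.90)/2 × 0.25 = 2.8175
  Sum = 21.5175 mg/L·h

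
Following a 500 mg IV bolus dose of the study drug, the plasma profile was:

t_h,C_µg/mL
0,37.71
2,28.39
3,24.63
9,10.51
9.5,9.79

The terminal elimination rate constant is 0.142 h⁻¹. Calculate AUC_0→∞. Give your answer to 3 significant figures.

AUC = 272 µg/mL·h

Trapezoidal AUC_0→9.5:
  [0→2]: (37.71+28.39)/2 × 2 = 66.1
  [2→3]: (28.39+24.63)/2 × 1 = 26.51
  [3→9]: (24.63+10.51)/2 × 6 = 105.42
  [9→9.5]: (10.51+9.79)/2 × 0.5 = 5.075
  Sum = 203.105 µg/mL·h
Extrapolated tail: C_last / k_e = 9.79 / 0.142 = 68.944
AUC_0→∞ = 203.105 + 68.944 = 272.049 µg/mL·h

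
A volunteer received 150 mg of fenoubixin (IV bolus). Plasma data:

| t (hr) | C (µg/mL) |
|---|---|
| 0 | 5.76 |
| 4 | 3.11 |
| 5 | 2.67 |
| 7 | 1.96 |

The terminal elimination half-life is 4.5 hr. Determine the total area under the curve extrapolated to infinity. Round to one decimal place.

Trapezoidal AUC_0→7:
  [0→4]: (5.76+3.11)/2 × 4 = 17.74
  [4→5]: (3.11+2.67)/2 × 1 = 2.89
  [5→7]: (2.67+1.96)/2 × 2 = 4.63
  Sum = 25.26 µg/mL·hr
k_e = ln2 / t½ = 0.693147 / 4.5 = 0.1540 hr^-1
Extrapolated tail: C_last / k_e = 1.96 / 0.154 = 12.727
AUC_0→∞ = 25.26 + 12.727 = 37.987 µg/mL·hr

AUC = 38.0 µg/mL·hr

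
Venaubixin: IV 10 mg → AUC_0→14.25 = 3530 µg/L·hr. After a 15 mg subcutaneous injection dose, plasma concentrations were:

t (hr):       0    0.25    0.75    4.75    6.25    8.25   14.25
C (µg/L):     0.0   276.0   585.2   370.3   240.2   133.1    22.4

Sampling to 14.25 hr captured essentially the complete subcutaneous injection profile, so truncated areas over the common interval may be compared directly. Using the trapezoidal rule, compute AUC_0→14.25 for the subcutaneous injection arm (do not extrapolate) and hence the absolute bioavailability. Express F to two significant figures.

F = 0.65

Trapezoidal AUC_0→14.25 (subcutaneous injection):
  [0→0.25]: (0.0+276.0)/2 × 0.25 = 34.5
  [0.25→0.75]: (276.0+585.2)/2 × 0.5 = 215.3
  [0.75→4.75]: (585.2+370.3)/2 × 4 = 1911.0
  [4.75→6.25]: (370.3+240.2)/2 × 1.5 = 457.875
  [6.25→8.25]: (240.2+133.1)/2 × 2 = 373.3
  [8.25→14.25]: (133.1+22.4)/2 × 6 = 466.5
  Sum = 3458.475 µg/L·hr
F = (AUC_ev/D_ev)/(AUC_iv/D_iv) = (3458.475/15)/(3530/10) = 230.565/353 = 0.6532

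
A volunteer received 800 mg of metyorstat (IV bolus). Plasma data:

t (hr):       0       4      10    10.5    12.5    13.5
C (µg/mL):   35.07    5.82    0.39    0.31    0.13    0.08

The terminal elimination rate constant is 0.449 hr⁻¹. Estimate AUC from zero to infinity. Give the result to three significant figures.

AUC = 101 µg/mL·hr

Trapezoidal AUC_0→13.5:
  [0→4]: (35.07+5.82)/2 × 4 = 81.78
  [4→10]: (5.82+0.39)/2 × 6 = 18.63
  [10→10.5]: (0.39+0.31)/2 × 0.5 = 0.175
  [10.5→12.5]: (0.31+0.13)/2 × 2 = 0.44
  [12.5→13.5]: (0.13+0.08)/2 × 1 = 0.105
  Sum = 101.13 µg/mL·hr
Extrapolated tail: C_last / k_e = 0.08 / 0.449 = 0.178
AUC_0→∞ = 101.13 + 0.178 = 101.308 µg/mL·hr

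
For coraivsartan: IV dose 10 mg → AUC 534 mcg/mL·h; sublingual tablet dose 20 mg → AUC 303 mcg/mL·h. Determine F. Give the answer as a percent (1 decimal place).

F = 28.4%

F = (AUC_ev / D_ev) / (AUC_iv / D_iv)
  = (303/20) / (534/10)
  = 15.15 / 53.4 = 0.2837
  = 28.37%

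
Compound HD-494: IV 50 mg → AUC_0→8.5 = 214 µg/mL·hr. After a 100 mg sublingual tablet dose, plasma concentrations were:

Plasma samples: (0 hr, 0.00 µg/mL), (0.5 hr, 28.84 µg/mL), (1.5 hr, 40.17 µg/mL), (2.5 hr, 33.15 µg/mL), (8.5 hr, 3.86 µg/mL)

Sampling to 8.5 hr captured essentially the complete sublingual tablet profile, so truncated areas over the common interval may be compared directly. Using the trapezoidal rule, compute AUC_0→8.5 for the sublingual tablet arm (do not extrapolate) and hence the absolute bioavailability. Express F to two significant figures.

Trapezoidal AUC_0→8.5 (sublingual tablet):
  [0→0.5]: (0.00+28.84)/2 × 0.5 = 7.21
  [0.5→1.5]: (28.84+40.17)/2 × 1 = 34.505
  [1.5→2.5]: (40.17+33.15)/2 × 1 = 36.66
  [2.5→8.5]: (33.15+3.86)/2 × 6 = 111.03
  Sum = 189.405 µg/mL·hr
F = (AUC_ev/D_ev)/(AUC_iv/D_iv) = (189.405/100)/(214/50) = 1.89405/4.28 = 0.4425

F = 0.44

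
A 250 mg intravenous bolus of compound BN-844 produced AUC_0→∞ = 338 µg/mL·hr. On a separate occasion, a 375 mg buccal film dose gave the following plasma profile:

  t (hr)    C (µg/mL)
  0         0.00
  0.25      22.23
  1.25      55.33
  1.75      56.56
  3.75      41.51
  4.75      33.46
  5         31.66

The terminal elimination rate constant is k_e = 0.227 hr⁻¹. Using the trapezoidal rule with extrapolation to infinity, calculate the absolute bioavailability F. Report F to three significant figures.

F = 0.696

Trapezoidal AUC_0→5 (buccal film):
  [0→0.25]: (0.00+22.23)/2 × 0.25 = 2.77875
  [0.25→1.25]: (22.23+55.33)/2 × 1 = 38.78
  [1.25→1.75]: (55.33+56.56)/2 × 0.5 = 27.9725
  [1.75→3.75]: (56.56+41.51)/2 × 2 = 98.07
  [3.75→4.75]: (41.51+33.46)/2 × 1 = 37.485
  [4.75→5]: (33.46+31.66)/2 × 0.25 = 8.14
  Sum = 213.22625 µg/mL·hr
Tail: C_last/k_e = 31.66/0.227 = 139.471
AUC_0→∞ (buccal film) = 213.22625 + 139.471 = 352.69725 µg/mL·hr
F = (AUC_ev/D_ev)/(AUC_iv/D_iv) = (352.69725/375)/(338/250) = 0.940526/1.352 = 0.6957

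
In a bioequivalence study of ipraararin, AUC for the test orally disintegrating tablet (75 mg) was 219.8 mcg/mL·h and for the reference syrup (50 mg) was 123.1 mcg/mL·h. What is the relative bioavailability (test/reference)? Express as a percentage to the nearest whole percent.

F_rel = (AUC_test/D_test) / (AUC_ref/D_ref)
      = (219.8/75) / (123.1/50)
      = 2.93067 / 2.462 = 1.1904 = 119.04%

F_rel = 119%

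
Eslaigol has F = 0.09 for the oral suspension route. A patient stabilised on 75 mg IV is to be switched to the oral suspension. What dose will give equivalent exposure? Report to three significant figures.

D_oral = 833 mg

For equal systemic exposure: F × D_ev = D_iv
D_ev = D_iv / F = 75 / 0.09 = 833.333 mg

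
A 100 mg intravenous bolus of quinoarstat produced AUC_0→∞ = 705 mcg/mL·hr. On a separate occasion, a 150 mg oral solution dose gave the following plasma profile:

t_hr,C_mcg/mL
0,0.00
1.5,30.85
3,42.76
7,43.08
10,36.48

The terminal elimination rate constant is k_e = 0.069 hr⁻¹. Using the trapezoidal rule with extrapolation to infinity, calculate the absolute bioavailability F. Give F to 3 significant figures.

F = 0.849

Trapezoidal AUC_0→10 (oral solution):
  [0→1.5]: (0.00+30.85)/2 × 1.5 = 23.1375
  [1.5→3]: (30.85+42.76)/2 × 1.5 = 55.2075
  [3→7]: (42.76+43.08)/2 × 4 = 171.68
  [7→10]: (43.08+36.48)/2 × 3 = 119.34
  Sum = 369.365 mcg/mL·hr
Tail: C_last/k_e = 36.48/0.069 = 528.696
AUC_0→∞ (oral solution) = 369.365 + 528.696 = 898.061 mcg/mL·hr
F = (AUC_ev/D_ev)/(AUC_iv/D_iv) = (898.061/150)/(705/100) = 5.98707/7.05 = 0.8492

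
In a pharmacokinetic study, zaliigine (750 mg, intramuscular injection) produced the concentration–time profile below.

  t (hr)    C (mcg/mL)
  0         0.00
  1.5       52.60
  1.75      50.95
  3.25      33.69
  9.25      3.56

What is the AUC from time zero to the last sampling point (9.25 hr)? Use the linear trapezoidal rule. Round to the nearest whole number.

Trapezoidal AUC_0→9.25:
  [0→1.5]: (0.00+52.60)/2 × 1.5 = 39.45
  [1.5→1.75]: (52.60+50.95)/2 × 0.25 = 12.94375
  [1.75→3.25]: (50.95+33.69)/2 × 1.5 = 63.48
  [3.25→9.25]: (33.69+3.56)/2 × 6 = 111.75
  Sum = 227.62375 mcg/mL·hr

AUC = 228 mcg/mL·hr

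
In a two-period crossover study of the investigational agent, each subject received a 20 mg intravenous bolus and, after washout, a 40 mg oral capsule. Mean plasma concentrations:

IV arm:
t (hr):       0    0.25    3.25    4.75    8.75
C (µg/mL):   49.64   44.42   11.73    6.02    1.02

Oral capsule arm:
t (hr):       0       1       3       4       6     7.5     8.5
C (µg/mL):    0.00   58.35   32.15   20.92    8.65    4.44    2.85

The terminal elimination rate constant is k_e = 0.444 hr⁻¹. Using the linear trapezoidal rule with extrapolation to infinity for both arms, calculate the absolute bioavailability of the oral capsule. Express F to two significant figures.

Trapezoidal AUC_0→8.75 (IV):
  [0→0.25]: (49.64+44.42)/2 × 0.25 = 11.7575
  [0.25→3.25]: (44.42+11.73)/2 × 3 = 84.225
  [3.25→4.75]: (11.73+6.02)/2 × 1.5 = 13.3125
  [4.75→8.75]: (6.02+1.02)/2 × 4 = 14.08
  Sum = 123.375 µg/mL·hr
IV tail: 1.02/0.444 = 2.297; AUC_iv,0→∞ = 123.375 + 2.297 = 125.672 µg/mL·hr
Trapezoidal AUC_0→8.5 (oral capsule):
  [0→1]: (0.00+58.35)/2 × 1 = 29.175
  [1→3]: (58.35+32.15)/2 × 2 = 90.5
  [3→4]: (32.15+20.92)/2 × 1 = 26.535
  [4→6]: (20.92+8.65)/2 × 2 = 29.57
  [6→7.5]: (8.65+4.44)/2 × 1.5 = 9.8175
  [7.5→8.5]: (4.44+2.85)/2 × 1 = 3.645
  Sum = 189.2425 µg/mL·hr
oral capsule tail: 2.85/0.444 = 6.419; AUC_ev,0→∞ = 189.2425 + 6.419 = 195.6615 µg/mL·hr
F = (AUC_ev/D_ev)/(AUC_iv/D_iv) = (195.6615/40)/(125.672/20) = 4.8915375/6.2836 = 0.7785

F = 0.78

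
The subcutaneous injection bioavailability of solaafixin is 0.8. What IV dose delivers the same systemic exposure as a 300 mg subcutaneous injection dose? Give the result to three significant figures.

Systemic exposure from an extravascular dose = F × D_ev, so the equivalent IV dose is F × D_ev.
D_iv = F × D_ev = 0.8 × 300 = 240 mg

D_iv = 240 mg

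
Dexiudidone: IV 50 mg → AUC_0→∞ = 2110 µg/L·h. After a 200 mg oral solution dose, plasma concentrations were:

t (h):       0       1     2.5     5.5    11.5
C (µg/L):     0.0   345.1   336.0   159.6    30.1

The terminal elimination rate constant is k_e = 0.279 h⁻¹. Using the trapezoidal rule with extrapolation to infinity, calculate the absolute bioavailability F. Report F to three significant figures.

F = 0.249

Trapezoidal AUC_0→11.5 (oral solution):
  [0→1]: (0.0+345.1)/2 × 1 = 172.55
  [1→2.5]: (345.1+336.0)/2 × 1.5 = 510.825
  [2.5→5.5]: (336.0+159.6)/2 × 3 = 743.4
  [5.5→11.5]: (159.6+30.1)/2 × 6 = 569.1
  Sum = 1995.875 µg/L·h
Tail: C_last/k_e = 30.1/0.279 = 107.885
AUC_0→∞ (oral solution) = 1995.875 + 107.885 = 2103.76 µg/L·h
F = (AUC_ev/D_ev)/(AUC_iv/D_iv) = (2103.76/200)/(2110/50) = 10.5188/42.2 = 0.2493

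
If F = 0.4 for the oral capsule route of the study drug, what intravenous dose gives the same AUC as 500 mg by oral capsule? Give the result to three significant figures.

Systemic exposure from an extravascular dose = F × D_ev, so the equivalent IV dose is F × D_ev.
D_iv = F × D_ev = 0.4 × 500 = 200 mg

D_iv = 200 mg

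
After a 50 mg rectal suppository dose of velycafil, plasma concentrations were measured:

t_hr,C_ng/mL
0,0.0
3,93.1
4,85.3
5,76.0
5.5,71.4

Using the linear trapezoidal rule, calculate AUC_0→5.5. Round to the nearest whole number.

AUC = 346 ng/mL·hr

Trapezoidal AUC_0→5.5:
  [0→3]: (0.0+93.1)/2 × 3 = 139.65
  [3→4]: (93.1+85.3)/2 × 1 = 89.2
  [4→5]: (85.3+76.0)/2 × 1 = 80.65
  [5→5.5]: (76.0+71.4)/2 × 0.5 = 36.85
  Sum = 346.35 ng/mL·hr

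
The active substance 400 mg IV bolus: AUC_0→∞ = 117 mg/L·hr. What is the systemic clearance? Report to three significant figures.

CL = Dose_iv / AUC_0→∞
   = 400 / 117 = 3.4188 L/hr

CL = 3.42 L/hr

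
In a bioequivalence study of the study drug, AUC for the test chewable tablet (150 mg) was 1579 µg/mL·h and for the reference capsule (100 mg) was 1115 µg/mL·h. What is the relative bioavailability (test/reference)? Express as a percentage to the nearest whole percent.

F_rel = 94%

F_rel = (AUC_test/D_test) / (AUC_ref/D_ref)
      = (1579/150) / (1115/100)
      = 10.5267 / 11.15 = 0.9441 = 94.41%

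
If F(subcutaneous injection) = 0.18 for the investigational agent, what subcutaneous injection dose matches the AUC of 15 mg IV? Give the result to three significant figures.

D_subcutaneous = 83.3 mg

For equal systemic exposure: F × D_ev = D_iv
D_ev = D_iv / F = 15 / 0.18 = 83.3333 mg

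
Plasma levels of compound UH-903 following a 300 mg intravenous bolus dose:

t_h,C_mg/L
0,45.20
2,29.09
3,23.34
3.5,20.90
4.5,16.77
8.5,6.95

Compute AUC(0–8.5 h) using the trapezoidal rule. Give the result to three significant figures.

Trapezoidal AUC_0→8.5:
  [0→2]: (45.20+29.09)/2 × 2 = 74.29
  [2→3]: (29.09+23.34)/2 × 1 = 26.215
  [3→3.5]: (23.34+20.90)/2 × 0.5 = 11.06
  [3.5→4.5]: (20.90+16.77)/2 × 1 = 18.835
  [4.5→8.5]: (16.77+6.95)/2 × 4 = 47.44
  Sum = 177.84 mg/L·h

AUC = 178 mg/L·h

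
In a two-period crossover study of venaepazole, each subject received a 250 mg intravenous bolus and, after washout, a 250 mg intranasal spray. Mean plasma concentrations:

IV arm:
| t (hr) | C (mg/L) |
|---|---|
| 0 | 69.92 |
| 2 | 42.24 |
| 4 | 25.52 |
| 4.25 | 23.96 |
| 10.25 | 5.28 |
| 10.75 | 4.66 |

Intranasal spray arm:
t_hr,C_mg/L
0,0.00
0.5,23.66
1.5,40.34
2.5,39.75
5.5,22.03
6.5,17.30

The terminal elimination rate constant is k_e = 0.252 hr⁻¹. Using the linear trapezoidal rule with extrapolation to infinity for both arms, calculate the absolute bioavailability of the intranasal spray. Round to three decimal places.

F = 0.878

Trapezoidal AUC_0→10.75 (IV):
  [0→2]: (69.92+42.24)/2 × 2 = 112.16
  [2→4]: (42.24+25.52)/2 × 2 = 67.76
  [4→4.25]: (25.52+23.96)/2 × 0.25 = 6.185
  [4.25→10.25]: (23.96+5.28)/2 × 6 = 87.72
  [10.25→10.75]: (5.28+4.66)/2 × 0.5 = 2.485
  Sum = 276.31 mg/L·hr
IV tail: 4.66/0.252 = 18.492; AUC_iv,0→∞ = 276.31 + 18.492 = 294.802 mg/L·hr
Trapezoidal AUC_0→6.5 (intranasal spray):
  [0→0.5]: (0.00+23.66)/2 × 0.5 = 5.915
  [0.5→1.5]: (23.66+40.34)/2 × 1 = 32.0
  [1.5→2.5]: (40.34+39.75)/2 × 1 = 40.045
  [2.5→5.5]: (39.75+22.03)/2 × 3 = 92.67
  [5.5→6.5]: (22.03+17.30)/2 × 1 = 19.665
  Sum = 190.295 mg/L·hr
intranasal spray tail: 17.30/0.252 = 68.651; AUC_ev,0→∞ = 190.295 + 68.651 = 258.946 mg/L·hr
F = (AUC_ev/D_ev)/(AUC_iv/D_iv) = (258.946/250)/(294.802/250) = 1.035784/1.179208 = 0.8784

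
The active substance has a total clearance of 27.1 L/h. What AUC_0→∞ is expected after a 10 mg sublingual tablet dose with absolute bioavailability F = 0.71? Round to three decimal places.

AUC = 0.262 mg/L·h

AUC_0→∞ = F × Dose / CL
        = 0.71 × 10 / 27.1 = 0.261993 mg/L·h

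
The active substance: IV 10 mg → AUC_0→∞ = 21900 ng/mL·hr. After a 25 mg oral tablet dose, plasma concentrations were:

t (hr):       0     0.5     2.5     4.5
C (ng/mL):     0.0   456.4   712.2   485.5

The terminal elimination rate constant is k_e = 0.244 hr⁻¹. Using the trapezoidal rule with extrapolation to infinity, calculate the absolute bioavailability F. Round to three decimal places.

F = 0.082

Trapezoidal AUC_0→4.5 (oral tablet):
  [0→0.5]: (0.0+456.4)/2 × 0.5 = 114.1
  [0.5→2.5]: (456.4+712.2)/2 × 2 = 1168.6
  [2.5→4.5]: (712.2+485.5)/2 × 2 = 1197.7
  Sum = 2480.4 ng/mL·hr
Tail: C_last/k_e = 485.5/0.244 = 1989.754
AUC_0→∞ (oral tablet) = 2480.4 + 1989.754 = 4470.154 ng/mL·hr
F = (AUC_ev/D_ev)/(AUC_iv/D_iv) = (4470.154/25)/(21900/10) = 178.80616/2190 = 0.0816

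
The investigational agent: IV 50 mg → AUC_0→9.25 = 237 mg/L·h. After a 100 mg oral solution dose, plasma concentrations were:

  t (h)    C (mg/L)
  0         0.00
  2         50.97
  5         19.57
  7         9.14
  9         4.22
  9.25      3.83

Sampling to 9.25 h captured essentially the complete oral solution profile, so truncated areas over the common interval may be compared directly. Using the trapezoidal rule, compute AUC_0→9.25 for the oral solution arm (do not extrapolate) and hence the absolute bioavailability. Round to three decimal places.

Trapezoidal AUC_0→9.25 (oral solution):
  [0→2]: (0.00+50.97)/2 × 2 = 50.97
  [2→5]: (50.97+19.57)/2 × 3 = 105.81
  [5→7]: (19.57+9.14)/2 × 2 = 28.71
  [7→9]: (9.14+4.22)/2 × 2 = 13.36
  [9→9.25]: (4.22+3.83)/2 × 0.25 = 1.00625
  Sum = 199.85625 mg/L·h
F = (AUC_ev/D_ev)/(AUC_iv/D_iv) = (199.85625/100)/(237/50) = 1.9985625/4.74 = 0.4216

F = 0.422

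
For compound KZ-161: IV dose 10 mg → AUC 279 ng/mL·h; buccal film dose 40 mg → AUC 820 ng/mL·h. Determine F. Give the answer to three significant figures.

F = 0.735

F = (AUC_ev / D_ev) / (AUC_iv / D_iv)
  = (820/40) / (279/10)
  = 20.5 / 27.9 = 0.7348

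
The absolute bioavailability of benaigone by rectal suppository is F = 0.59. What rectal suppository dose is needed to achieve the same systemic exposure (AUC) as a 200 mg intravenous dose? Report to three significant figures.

D_rectal = 339 mg

For equal systemic exposure: F × D_ev = D_iv
D_ev = D_iv / F = 200 / 0.59 = 338.983 mg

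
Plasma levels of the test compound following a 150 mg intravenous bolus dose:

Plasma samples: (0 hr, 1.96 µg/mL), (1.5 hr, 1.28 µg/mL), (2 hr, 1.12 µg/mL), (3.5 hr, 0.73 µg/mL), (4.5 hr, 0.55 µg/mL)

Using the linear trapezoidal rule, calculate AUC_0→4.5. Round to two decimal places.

Trapezoidal AUC_0→4.5:
  [0→1.5]: (1.96+1.28)/2 × 1.5 = 2.43
  [1.5→2]: (1.28+1.12)/2 × 0.5 = 0.6
  [2→3.5]: (1.12+0.73)/2 × 1.5 = 1.3875
  [3.5→4.5]: (0.73+0.55)/2 × 1 = 0.64
  Sum = 5.0575 µg/mL·hr

AUC = 5.06 µg/mL·hr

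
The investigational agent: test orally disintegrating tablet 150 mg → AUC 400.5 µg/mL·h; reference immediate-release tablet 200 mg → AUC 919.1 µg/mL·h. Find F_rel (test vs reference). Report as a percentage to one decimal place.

F_rel = 58.1%

F_rel = (AUC_test/D_test) / (AUC_ref/D_ref)
      = (400.5/150) / (919.1/200)
      = 2.67 / 4.5955 = 0.5810 = 58.10%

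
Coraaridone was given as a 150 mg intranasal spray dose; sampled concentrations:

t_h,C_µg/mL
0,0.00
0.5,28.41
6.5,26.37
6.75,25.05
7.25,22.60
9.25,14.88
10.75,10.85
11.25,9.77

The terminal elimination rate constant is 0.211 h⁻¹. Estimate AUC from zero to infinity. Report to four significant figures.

Trapezoidal AUC_0→11.25:
  [0→0.5]: (0.00+28.41)/2 × 0.5 = 7.1025
  [0.5→6.5]: (28.41+26.37)/2 × 6 = 164.34
  [6.5→6.75]: (26.37+25.05)/2 × 0.25 = 6.4275
  [6.75→7.25]: (25.05+22.60)/2 × 0.5 = 11.9125
  [7.25→9.25]: (22.60+14.88)/2 × 2 = 37.48
  [9.25→10.75]: (14.88+10.85)/2 × 1.5 = 19.2975
  [10.75→11.25]: (10.85+9.77)/2 × 0.5 = 5.155
  Sum = 251.715 µg/mL·h
Extrapolated tail: C_last / k_e = 9.77 / 0.211 = 46.303
AUC_0→∞ = 251.715 + 46.303 = 298.018 µg/mL·h

AUC = 298.0 µg/mL·h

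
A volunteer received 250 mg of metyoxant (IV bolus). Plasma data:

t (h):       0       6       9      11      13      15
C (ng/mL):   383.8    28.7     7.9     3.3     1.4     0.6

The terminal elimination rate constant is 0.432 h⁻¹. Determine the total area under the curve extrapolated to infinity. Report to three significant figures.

AUC = 1310 ng/mL·h

Trapezoidal AUC_0→15:
  [0→6]: (383.8+28.7)/2 × 6 = 1237.5
  [6→9]: (28.7+7.9)/2 × 3 = 54.9
  [9→11]: (7.9+3.3)/2 × 2 = 11.2
  [11→13]: (3.3+1.4)/2 × 2 = 4.7
  [13→15]: (1.4+0.6)/2 × 2 = 2.0
  Sum = 1310.3 ng/mL·h
Extrapolated tail: C_last / k_e = 0.6 / 0.432 = 1.389
AUC_0→∞ = 1310.3 + 1.389 = 1311.689 ng/mL·h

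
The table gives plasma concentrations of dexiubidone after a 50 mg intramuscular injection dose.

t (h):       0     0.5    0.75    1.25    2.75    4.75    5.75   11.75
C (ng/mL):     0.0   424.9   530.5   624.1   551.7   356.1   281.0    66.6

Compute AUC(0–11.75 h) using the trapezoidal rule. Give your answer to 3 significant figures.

AUC = 3670 ng/mL·h

Trapezoidal AUC_0→11.75:
  [0→0.5]: (0.0+424.9)/2 × 0.5 = 106.225
  [0.5→0.75]: (424.9+530.5)/2 × 0.25 = 119.425
  [0.75→1.25]: (530.5+624.1)/2 × 0.5 = 288.65
  [1.25→2.75]: (624.1+551.7)/2 × 1.5 = 881.85
  [2.75→4.75]: (551.7+356.1)/2 × 2 = 907.8
  [4.75→5.75]: (356.1+281.0)/2 × 1 = 318.55
  [5.75→11.75]: (281.0+66.6)/2 × 6 = 1042.8
  Sum = 3665.3 ng/mL·h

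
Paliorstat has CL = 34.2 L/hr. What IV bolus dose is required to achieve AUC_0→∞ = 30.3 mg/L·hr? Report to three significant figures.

Dose_iv = CL × AUC_0→∞
     = 34.2 × 30.3 = 1036.26 mg

Dose = 1040 mg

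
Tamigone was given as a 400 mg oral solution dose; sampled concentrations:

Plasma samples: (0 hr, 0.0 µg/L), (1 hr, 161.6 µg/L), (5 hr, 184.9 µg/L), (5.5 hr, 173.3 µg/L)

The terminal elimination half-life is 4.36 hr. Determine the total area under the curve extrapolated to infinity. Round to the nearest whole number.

AUC = 1953 µg/L·hr

Trapezoidal AUC_0→5.5:
  [0→1]: (0.0+161.6)/2 × 1 = 80.8
  [1→5]: (161.6+184.9)/2 × 4 = 693.0
  [5→5.5]: (184.9+173.3)/2 × 0.5 = 89.55
  Sum = 863.35 µg/L·hr
k_e = ln2 / t½ = 0.693147 / 4.36 = 0.1590 hr^-1
Extrapolated tail: C_last / k_e = 173.3 / 0.159 = 1089.937
AUC_0→∞ = 863.35 + 1089.937 = 1953.287 µg/L·hr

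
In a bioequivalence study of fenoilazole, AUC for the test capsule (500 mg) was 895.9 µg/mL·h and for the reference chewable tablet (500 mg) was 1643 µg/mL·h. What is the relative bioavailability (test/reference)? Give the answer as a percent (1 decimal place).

F_rel = 54.5%

F_rel = (AUC_test/D_test) / (AUC_ref/D_ref)
      = (895.9/500) / (1643/500)
      = 1.7918 / 3.286 = 0.5453 = 54.53%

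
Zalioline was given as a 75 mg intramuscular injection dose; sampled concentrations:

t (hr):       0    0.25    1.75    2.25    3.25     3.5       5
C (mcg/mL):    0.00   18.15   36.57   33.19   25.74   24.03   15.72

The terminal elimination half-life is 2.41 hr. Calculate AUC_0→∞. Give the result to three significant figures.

Trapezoidal AUC_0→5:
  [0→0.25]: (0.00+18.15)/2 × 0.25 = 2.26875
  [0.25→1.75]: (18.15+36.57)/2 × 1.5 = 41.04
  [1.75→2.25]: (36.57+33.19)/2 × 0.5 = 17.44
  [2.25→3.25]: (33.19+25.74)/2 × 1 = 29.465
  [3.25→3.5]: (25.74+24.03)/2 × 0.25 = 6.22125
  [3.5→5]: (24.03+15.72)/2 × 1.5 = 29.8125
  Sum = 126.2475 mcg/mL·hr
k_e = ln2 / t½ = 0.693147 / 2.41 = 0.2876 hr^-1
Extrapolated tail: C_last / k_e = 15.72 / 0.2876 = 54.659
AUC_0→∞ = 126.2475 + 54.659 = 180.9065 mcg/mL·hr

AUC = 181 mcg/mL·hr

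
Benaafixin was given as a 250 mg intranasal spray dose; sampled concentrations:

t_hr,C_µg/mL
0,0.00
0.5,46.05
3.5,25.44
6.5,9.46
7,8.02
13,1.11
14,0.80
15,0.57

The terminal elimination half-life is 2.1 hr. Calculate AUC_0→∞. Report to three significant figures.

AUC = 206 µg/mL·hr

Trapezoidal AUC_0→15:
  [0→0.5]: (0.00+46.05)/2 × 0.5 = 11.5125
  [0.5→3.5]: (46.05+25.44)/2 × 3 = 107.235
  [3.5→6.5]: (25.44+9.46)/2 × 3 = 52.35
  [6.5→7]: (9.46+8.02)/2 × 0.5 = 4.37
  [7→13]: (8.02+1.11)/2 × 6 = 27.39
  [13→14]: (1.11+0.80)/2 × 1 = 0.955
  [14→15]: (0.80+0.57)/2 × 1 = 0.685
  Sum = 204.4975 µg/mL·hr
k_e = ln2 / t½ = 0.693147 / 2.1 = 0.3301 hr^-1
Extrapolated tail: C_last / k_e = 0.57 / 0.3301 = 1.727
AUC_0→∞ = 204.4975 + 1.727 = 206.2245 µg/mL·hr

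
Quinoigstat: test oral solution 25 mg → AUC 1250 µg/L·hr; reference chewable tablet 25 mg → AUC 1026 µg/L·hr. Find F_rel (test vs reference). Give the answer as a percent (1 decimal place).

F_rel = 121.8%

F_rel = (AUC_test/D_test) / (AUC_ref/D_ref)
      = (1250/25) / (1026/25)
      = 50 / 41.04 = 1.2183 = 121.83%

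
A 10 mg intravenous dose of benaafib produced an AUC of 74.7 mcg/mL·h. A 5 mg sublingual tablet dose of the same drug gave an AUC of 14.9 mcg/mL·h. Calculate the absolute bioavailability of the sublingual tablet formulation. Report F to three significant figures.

F = 0.399

F = (AUC_ev / D_ev) / (AUC_iv / D_iv)
  = (14.9/5) / (74.7/10)
  = 2.98 / 7.47 = 0.3989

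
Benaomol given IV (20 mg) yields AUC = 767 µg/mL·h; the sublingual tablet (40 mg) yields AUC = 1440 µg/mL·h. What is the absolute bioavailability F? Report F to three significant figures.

F = 0.939

F = (AUC_ev / D_ev) / (AUC_iv / D_iv)
  = (1440/40) / (767/20)
  = 36 / 38.35 = 0.9387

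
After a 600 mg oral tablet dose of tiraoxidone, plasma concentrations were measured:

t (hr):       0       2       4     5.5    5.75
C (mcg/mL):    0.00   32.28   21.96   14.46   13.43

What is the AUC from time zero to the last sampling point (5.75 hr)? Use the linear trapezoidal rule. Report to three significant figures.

Trapezoidal AUC_0→5.75:
  [0→2]: (0.00+32.28)/2 × 2 = 32.28
  [2→4]: (32.28+21.96)/2 × 2 = 54.24
  [4→5.5]: (21.96+14.46)/2 × 1.5 = 27.315
  [5.5→5.75]: (14.46+13.43)/2 × 0.25 = 3.48625
  Sum = 117.32125 mcg/mL·hr

AUC = 117 mcg/mL·hr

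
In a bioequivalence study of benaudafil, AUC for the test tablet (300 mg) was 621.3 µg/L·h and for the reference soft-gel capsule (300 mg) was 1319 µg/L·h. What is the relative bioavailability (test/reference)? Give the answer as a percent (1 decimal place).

F_rel = (AUC_test/D_test) / (AUC_ref/D_ref)
      = (621.3/300) / (1319/300)
      = 2.071 / 4.39667 = 0.4710 = 47.10%

F_rel = 47.1%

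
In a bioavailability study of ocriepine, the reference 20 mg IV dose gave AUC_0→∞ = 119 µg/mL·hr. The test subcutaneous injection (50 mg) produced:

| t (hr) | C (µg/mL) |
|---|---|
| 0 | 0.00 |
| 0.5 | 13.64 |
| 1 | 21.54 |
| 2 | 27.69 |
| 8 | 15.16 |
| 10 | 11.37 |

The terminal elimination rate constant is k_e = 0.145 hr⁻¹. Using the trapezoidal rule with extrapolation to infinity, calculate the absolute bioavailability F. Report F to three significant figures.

Trapezoidal AUC_0→10 (subcutaneous injection):
  [0→0.5]: (0.00+13.64)/2 × 0.5 = 3.41
  [0.5→1]: (13.64+21.54)/2 × 0.5 = 8.795
  [1→2]: (21.54+27.69)/2 × 1 = 24.615
  [2→8]: (27.69+15.16)/2 × 6 = 128.55
  [8→10]: (15.16+11.37)/2 × 2 = 26.53
  Sum = 191.9 µg/mL·hr
Tail: C_last/k_e = 11.37/0.145 = 78.414
AUC_0→∞ (subcutaneous injection) = 191.9 + 78.414 = 270.314 µg/mL·hr
F = (AUC_ev/D_ev)/(AUC_iv/D_iv) = (270.314/50)/(119/20) = 5.40628/5.95 = 0.9086

F = 0.909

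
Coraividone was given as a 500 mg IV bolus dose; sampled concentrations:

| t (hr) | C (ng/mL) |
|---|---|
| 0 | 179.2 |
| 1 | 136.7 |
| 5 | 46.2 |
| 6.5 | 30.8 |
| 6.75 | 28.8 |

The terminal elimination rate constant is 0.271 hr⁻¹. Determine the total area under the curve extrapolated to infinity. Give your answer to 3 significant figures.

Trapezoidal AUC_0→6.75:
  [0→1]: (179.2+136.7)/2 × 1 = 157.95
  [1→5]: (136.7+46.2)/2 × 4 = 365.8
  [5→6.5]: (46.2+30.8)/2 × 1.5 = 57.75
  [6.5→6.75]: (30.8+28.8)/2 × 0.25 = 7.45
  Sum = 588.95 ng/mL·hr
Extrapolated tail: C_last / k_e = 28.8 / 0.271 = 106.273
AUC_0→∞ = 588.95 + 106.273 = 695.223 ng/mL·hr

AUC = 695 ng/mL·hr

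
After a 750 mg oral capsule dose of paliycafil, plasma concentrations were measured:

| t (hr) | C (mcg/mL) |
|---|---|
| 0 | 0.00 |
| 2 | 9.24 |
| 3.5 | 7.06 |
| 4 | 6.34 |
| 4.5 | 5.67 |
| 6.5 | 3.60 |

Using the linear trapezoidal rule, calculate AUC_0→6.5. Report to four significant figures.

Trapezoidal AUC_0→6.5:
  [0→2]: (0.00+9.24)/2 × 2 = 9.24
  [2→3.5]: (9.24+7.06)/2 × 1.5 = 12.225
  [3.5→4]: (7.06+6.34)/2 × 0.5 = 3.35
  [4→4.5]: (6.34+5.67)/2 × 0.5 = 3.0025
  [4.5→6.5]: (5.67+3.60)/2 × 2 = 9.27
  Sum = 37.0875 mcg/mL·hr

AUC = 37.09 mcg/mL·hr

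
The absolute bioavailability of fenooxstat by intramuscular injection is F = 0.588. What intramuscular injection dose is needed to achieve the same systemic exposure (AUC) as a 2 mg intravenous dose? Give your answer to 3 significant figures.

D_intramuscular = 3.40 mg

For equal systemic exposure: F × D_ev = D_iv
D_ev = D_iv / F = 2 / 0.588 = 3.40136 mg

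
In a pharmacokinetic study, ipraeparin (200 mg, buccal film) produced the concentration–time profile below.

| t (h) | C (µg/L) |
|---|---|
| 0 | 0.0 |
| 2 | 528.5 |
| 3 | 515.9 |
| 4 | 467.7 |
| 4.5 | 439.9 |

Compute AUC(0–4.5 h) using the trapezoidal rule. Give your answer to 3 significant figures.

Trapezoidal AUC_0→4.5:
  [0→2]: (0.0+528.5)/2 × 2 = 528.5
  [2→3]: (528.5+515.9)/2 × 1 = 522.2
  [3→4]: (515.9+467.7)/2 × 1 = 491.8
  [4→4.5]: (467.7+439.9)/2 × 0.5 = 226.9
  Sum = 1769.4 µg/L·h

AUC = 1770 µg/L·h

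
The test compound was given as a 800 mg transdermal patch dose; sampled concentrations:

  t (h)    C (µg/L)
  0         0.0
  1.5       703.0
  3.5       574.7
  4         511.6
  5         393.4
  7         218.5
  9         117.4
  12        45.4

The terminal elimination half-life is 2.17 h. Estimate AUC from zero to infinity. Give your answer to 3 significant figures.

AUC = 3860 µg/L·h

Trapezoidal AUC_0→12:
  [0→1.5]: (0.0+703.0)/2 × 1.5 = 527.25
  [1.5→3.5]: (703.0+574.7)/2 × 2 = 1277.7
  [3.5→4]: (574.7+511.6)/2 × 0.5 = 271.575
  [4→5]: (511.6+393.4)/2 × 1 = 452.5
  [5→7]: (393.4+218.5)/2 × 2 = 611.9
  [7→9]: (218.5+117.4)/2 × 2 = 335.9
  [9→12]: (117.4+45.4)/2 × 3 = 244.2
  Sum = 3721.025 µg/L·h
k_e = ln2 / t½ = 0.693147 / 2.17 = 0.3194 h^-1
Extrapolated tail: C_last / k_e = 45.4 / 0.3194 = 142.142
AUC_0→∞ = 3721.025 + 142.142 = 3863.167 µg/L·h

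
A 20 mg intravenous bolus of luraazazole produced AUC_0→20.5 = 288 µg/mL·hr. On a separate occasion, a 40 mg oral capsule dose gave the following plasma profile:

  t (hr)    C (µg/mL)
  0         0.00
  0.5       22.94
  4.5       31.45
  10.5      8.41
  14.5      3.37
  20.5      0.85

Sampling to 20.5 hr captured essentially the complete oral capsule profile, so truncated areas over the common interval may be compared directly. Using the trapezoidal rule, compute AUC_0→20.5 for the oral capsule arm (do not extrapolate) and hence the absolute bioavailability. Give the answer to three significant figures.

F = 0.469

Trapezoidal AUC_0→20.5 (oral capsule):
  [0→0.5]: (0.00+22.94)/2 × 0.5 = 5.735
  [0.5→4.5]: (22.94+31.45)/2 × 4 = 108.78
  [4.5→10.5]: (31.45+8.41)/2 × 6 = 119.58
  [10.5→14.5]: (8.41+3.37)/2 × 4 = 23.56
  [14.5→20.5]: (3.37+0.85)/2 × 6 = 12.66
  Sum = 270.315 µg/mL·hr
F = (AUC_ev/D_ev)/(AUC_iv/D_iv) = (270.315/40)/(288/20) = 6.757875/14.4 = 0.4693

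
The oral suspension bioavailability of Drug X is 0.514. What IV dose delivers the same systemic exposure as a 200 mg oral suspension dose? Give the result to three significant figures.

D_iv = 103 mg

Systemic exposure from an extravascular dose = F × D_ev, so the equivalent IV dose is F × D_ev.
D_iv = F × D_ev = 0.514 × 200 = 102.8 mg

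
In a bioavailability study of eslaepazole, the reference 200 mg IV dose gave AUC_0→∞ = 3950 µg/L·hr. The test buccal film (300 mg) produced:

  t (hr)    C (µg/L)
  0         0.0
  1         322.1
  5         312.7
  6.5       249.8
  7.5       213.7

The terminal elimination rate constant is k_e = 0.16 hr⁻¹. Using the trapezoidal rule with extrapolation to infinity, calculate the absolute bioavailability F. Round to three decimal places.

Trapezoidal AUC_0→7.5 (buccal film):
  [0→1]: (0.0+322.1)/2 × 1 = 161.05
  [1→5]: (322.1+312.7)/2 × 4 = 1269.6
  [5→6.5]: (312.7+249.8)/2 × 1.5 = 421.875
  [6.5→7.5]: (249.8+213.7)/2 × 1 = 231.75
  Sum = 2084.275 µg/L·hr
Tail: C_last/k_e = 213.7/0.16 = 1335.625
AUC_0→∞ (buccal film) = 2084.275 + 1335.625 = 3419.9 µg/L·hr
F = (AUC_ev/D_ev)/(AUC_iv/D_iv) = (3419.9/300)/(3950/200) = 11.3997/19.75 = 0.5772

F = 0.577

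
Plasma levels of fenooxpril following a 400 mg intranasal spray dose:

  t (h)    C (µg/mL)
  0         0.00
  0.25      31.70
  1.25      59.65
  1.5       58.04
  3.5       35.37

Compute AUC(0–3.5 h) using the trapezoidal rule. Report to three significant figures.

AUC = 158 µg/mL·h

Trapezoidal AUC_0→3.5:
  [0→0.25]: (0.00+31.70)/2 × 0.25 = 3.9625
  [0.25→1.25]: (31.70+59.65)/2 × 1 = 45.675
  [1.25→1.5]: (59.65+58.04)/2 × 0.25 = 14.71125
  [1.5→3.5]: (58.04+35.37)/2 × 2 = 93.41
  Sum = 157.75875 µg/mL·h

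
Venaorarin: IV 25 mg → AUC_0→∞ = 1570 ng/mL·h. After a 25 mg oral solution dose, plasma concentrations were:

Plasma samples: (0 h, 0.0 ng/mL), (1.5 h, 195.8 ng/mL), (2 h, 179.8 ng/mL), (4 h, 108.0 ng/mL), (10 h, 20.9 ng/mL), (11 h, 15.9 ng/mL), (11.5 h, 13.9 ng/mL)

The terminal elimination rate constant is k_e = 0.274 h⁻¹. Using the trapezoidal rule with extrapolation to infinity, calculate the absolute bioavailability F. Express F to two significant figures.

F = 0.63

Trapezoidal AUC_0→11.5 (oral solution):
  [0→1.5]: (0.0+195.8)/2 × 1.5 = 146.85
  [1.5→2]: (195.8+179.8)/2 × 0.5 = 93.9
  [2→4]: (179.8+108.0)/2 × 2 = 287.8
  [4→10]: (108.0+20.9)/2 × 6 = 386.7
  [10→11]: (20.9+15.9)/2 × 1 = 18.4
  [11→11.5]: (15.9+13.9)/2 × 0.5 = 7.45
  Sum = 941.1 ng/mL·h
Tail: C_last/k_e = 13.9/0.274 = 50.730
AUC_0→∞ (oral solution) = 941.1 + 50.730 = 991.83 ng/mL·h
F = (AUC_ev/D_ev)/(AUC_iv/D_iv) = (991.83/25)/(1570/25) = 39.6732/62.8 = 0.6317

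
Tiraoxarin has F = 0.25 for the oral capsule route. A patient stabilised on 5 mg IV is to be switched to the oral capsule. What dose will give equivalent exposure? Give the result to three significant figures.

For equal systemic exposure: F × D_ev = D_iv
D_ev = D_iv / F = 5 / 0.25 = 20 mg

D_oral = 20.0 mg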